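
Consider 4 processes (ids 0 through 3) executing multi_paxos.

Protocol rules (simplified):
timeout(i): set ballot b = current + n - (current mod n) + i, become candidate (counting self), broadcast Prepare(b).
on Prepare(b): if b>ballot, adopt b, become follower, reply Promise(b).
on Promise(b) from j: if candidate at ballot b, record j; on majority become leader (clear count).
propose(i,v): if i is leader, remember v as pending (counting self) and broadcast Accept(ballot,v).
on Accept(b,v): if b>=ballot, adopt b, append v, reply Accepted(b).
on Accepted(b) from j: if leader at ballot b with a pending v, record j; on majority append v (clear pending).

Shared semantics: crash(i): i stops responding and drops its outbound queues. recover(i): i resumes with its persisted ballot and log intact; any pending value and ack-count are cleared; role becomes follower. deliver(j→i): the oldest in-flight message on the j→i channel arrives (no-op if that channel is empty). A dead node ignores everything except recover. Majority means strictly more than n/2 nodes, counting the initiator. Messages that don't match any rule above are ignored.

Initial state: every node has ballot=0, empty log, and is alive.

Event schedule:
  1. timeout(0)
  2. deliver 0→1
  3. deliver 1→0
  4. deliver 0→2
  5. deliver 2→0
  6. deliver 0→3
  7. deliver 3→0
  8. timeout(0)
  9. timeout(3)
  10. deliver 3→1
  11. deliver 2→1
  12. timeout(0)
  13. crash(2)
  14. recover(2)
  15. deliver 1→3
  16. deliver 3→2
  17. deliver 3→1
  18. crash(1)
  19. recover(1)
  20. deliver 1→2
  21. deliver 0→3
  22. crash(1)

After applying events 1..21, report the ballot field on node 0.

step 1 timeout(0): 0={cand,b=4,log=-}
step 2 deliver 0→1: 1={foll,b=4,log=-}
step 3 deliver 1→0: —
step 4 deliver 0→2: 2={foll,b=4,log=-}
step 5 deliver 2→0: 0={lead,b=4,log=-}
step 6 deliver 0→3: 3={foll,b=4,log=-}
step 7 deliver 3→0: —
step 8 timeout(0): 0={cand,b=8,log=-}
step 9 timeout(3): 3={cand,b=11,log=-}
step 10 deliver 3→1: 1={foll,b=11,log=-}
step 11 deliver 2→1: —
step 12 timeout(0): 0={cand,b=12,log=-}
step 13 crash(2): 2={✗foll,b=4,log=-}
step 14 recover(2): 2={foll,b=4,log=-}
step 15 deliver 1→3: —
step 16 deliver 3→2: 2={foll,b=11,log=-}
step 17 deliver 3→1: —
step 18 crash(1): 1={✗foll,b=11,log=-}
step 19 recover(1): 1={foll,b=11,log=-}
step 20 deliver 1→2: —
step 21 deliver 0→3: —

12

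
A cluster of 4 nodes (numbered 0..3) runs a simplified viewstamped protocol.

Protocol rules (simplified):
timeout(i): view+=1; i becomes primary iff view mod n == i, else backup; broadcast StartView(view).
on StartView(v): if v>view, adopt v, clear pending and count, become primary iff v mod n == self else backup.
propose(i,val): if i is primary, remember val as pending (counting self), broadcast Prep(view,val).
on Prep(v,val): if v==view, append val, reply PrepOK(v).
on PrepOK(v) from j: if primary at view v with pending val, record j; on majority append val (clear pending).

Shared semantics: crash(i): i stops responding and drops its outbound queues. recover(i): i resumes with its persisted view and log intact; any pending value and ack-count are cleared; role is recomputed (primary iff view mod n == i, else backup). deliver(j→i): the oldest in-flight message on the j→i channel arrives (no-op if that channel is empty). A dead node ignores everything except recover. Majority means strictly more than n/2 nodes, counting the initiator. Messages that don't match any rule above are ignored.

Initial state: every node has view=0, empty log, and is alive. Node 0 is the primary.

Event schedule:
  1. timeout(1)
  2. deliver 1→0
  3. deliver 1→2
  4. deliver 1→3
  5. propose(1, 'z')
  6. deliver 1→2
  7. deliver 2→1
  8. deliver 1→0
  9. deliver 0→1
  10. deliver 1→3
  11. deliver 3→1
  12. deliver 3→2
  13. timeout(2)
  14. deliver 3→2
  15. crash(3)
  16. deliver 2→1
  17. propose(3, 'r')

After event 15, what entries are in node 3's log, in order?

[1] timeout(1) → N1(prim v1 [-])
[2] deliver 1→0 → N0(back v1 [-])
[3] deliver 1→2 → N2(back v1 [-])
[4] deliver 1→3 → N3(back v1 [-])
[5] propose(1,'z') → ∅
[6] deliver 1→2 → N2(back v1 [z])
[7] deliver 2→1 → ∅
[8] deliver 1→0 → N0(back v1 [z])
[9] deliver 0→1 → N1(prim v1 [z])
[10] deliver 1→3 → N3(back v1 [z])
[11] deliver 3→1 → ∅
[12] deliver 3→2 → ∅
[13] timeout(2) → N2(prim v2 [z])
[14] deliver 3→2 → ∅
[15] crash(3) → N3(✗back v1 [z])

z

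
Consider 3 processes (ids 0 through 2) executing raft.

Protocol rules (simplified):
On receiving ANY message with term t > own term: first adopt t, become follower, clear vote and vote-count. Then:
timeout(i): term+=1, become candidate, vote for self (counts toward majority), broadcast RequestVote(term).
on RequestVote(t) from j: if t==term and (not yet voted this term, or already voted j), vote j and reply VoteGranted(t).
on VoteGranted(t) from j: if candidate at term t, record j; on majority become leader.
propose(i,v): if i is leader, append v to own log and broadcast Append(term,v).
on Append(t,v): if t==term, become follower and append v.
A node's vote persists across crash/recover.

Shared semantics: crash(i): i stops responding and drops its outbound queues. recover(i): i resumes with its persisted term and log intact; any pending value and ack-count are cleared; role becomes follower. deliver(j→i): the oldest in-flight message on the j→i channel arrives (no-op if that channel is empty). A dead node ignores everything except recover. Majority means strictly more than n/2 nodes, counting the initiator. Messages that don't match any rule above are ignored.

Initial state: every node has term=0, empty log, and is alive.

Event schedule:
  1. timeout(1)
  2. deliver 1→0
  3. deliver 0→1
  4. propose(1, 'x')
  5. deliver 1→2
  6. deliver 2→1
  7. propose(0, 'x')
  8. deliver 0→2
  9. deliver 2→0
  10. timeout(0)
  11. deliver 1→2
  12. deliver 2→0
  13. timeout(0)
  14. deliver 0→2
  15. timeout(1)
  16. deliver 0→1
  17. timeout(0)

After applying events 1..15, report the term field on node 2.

1. timeout(1):  <1:cand t1 ->
2. deliver 1→0:  <0:foll t1 ->
3. deliver 0→1:  <1:lead t1 ->
4. propose(1,'x'):  <1:lead t1 x>
5. deliver 1→2:  <2:foll t1 ->
6. deliver 2→1:  nop
7. propose(0,'x'):  nop
8. deliver 0→2:  nop
9. deliver 2→0:  nop
10. timeout(0):  <0:cand t2 ->
11. deliver 1→2:  <2:foll t1 x>
12. deliver 2→0:  nop
13. timeout(0):  <0:cand t3 ->
14. deliver 0→2:  <2:foll t2 x>
15. timeout(1):  <1:cand t2 x>

2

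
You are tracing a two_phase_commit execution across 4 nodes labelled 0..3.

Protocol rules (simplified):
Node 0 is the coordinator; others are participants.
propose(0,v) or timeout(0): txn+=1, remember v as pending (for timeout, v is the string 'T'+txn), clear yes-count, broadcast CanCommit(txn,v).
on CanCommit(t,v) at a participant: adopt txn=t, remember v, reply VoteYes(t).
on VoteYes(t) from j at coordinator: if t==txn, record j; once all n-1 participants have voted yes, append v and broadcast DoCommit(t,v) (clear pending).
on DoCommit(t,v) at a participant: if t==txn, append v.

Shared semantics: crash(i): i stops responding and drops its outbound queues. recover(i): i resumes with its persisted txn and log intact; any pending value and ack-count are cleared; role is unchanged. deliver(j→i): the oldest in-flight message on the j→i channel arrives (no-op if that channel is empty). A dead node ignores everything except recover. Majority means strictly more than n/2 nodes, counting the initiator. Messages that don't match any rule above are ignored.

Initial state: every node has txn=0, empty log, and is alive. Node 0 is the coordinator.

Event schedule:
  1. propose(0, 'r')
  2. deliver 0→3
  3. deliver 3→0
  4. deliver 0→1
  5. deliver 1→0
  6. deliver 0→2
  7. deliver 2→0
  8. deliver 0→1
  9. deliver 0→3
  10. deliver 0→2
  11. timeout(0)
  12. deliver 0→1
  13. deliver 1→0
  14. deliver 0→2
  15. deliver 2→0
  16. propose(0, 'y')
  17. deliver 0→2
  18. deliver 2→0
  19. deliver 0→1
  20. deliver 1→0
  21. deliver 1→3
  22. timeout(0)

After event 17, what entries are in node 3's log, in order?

e1 propose(0,'r'): 0[coor,t=1,-]
e2 deliver 0→3: 3[part,t=1,-]
e3 deliver 3→0: ·
e4 deliver 0→1: 1[part,t=1,-]
e5 deliver 1→0: ·
e6 deliver 0→2: 2[part,t=1,-]
e7 deliver 2→0: 0[coor,t=1,r]
e8 deliver 0→1: 1[part,t=1,r]
e9 deliver 0→3: 3[part,t=1,r]
e10 deliver 0→2: 2[part,t=1,r]
e11 timeout(0): 0[coor,t=2,r]
e12 deliver 0→1: 1[part,t=2,r]
e13 deliver 1→0: ·
e14 deliver 0→2: 2[part,t=2,r]
e15 deliver 2→0: ·
e16 propose(0,'y'): 0[coor,t=3,r]
e17 deliver 0→2: 2[part,t=3,r]

r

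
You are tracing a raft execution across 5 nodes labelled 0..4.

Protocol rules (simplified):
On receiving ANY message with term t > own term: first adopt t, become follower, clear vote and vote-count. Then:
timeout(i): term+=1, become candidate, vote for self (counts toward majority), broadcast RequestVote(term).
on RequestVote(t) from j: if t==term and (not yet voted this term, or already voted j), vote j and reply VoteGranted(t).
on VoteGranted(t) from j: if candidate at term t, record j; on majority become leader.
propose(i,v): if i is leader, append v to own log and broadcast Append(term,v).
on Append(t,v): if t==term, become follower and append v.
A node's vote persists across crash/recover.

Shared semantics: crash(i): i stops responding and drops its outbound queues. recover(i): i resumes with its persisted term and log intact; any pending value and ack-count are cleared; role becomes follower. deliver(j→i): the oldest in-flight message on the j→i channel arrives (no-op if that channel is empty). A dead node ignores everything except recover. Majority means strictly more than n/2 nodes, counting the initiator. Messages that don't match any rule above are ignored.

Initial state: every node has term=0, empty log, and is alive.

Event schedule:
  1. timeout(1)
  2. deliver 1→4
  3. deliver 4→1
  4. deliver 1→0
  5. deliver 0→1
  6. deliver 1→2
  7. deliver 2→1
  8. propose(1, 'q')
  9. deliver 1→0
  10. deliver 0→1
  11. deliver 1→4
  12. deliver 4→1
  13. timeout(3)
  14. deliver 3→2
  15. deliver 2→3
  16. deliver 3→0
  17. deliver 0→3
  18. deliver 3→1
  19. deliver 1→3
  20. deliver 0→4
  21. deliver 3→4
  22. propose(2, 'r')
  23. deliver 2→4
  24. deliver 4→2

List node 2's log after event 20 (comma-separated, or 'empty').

[1] timeout(1) → N1(cand t1 [-])
[2] deliver 1→4 → N4(foll t1 [-])
[3] deliver 4→1 → ∅
[4] deliver 1→0 → N0(foll t1 [-])
[5] deliver 0→1 → N1(lead t1 [-])
[6] deliver 1→2 → N2(foll t1 [-])
[7] deliver 2→1 → ∅
[8] propose(1,'q') → N1(lead t1 [q])
[9] deliver 1→0 → N0(foll t1 [q])
[10] deliver 0→1 → ∅
[11] deliver 1→4 → N4(foll t1 [q])
[12] deliver 4→1 → ∅
[13] timeout(3) → N3(cand t1 [-])
[14] deliver 3→2 → ∅
[15] deliver 2→3 → ∅
[16] deliver 3→0 → ∅
[17] deliver 0→3 → ∅
[18] deliver 3→1 → ∅
[19] deliver 1→3 → ∅
[20] deliver 0→4 → ∅

empty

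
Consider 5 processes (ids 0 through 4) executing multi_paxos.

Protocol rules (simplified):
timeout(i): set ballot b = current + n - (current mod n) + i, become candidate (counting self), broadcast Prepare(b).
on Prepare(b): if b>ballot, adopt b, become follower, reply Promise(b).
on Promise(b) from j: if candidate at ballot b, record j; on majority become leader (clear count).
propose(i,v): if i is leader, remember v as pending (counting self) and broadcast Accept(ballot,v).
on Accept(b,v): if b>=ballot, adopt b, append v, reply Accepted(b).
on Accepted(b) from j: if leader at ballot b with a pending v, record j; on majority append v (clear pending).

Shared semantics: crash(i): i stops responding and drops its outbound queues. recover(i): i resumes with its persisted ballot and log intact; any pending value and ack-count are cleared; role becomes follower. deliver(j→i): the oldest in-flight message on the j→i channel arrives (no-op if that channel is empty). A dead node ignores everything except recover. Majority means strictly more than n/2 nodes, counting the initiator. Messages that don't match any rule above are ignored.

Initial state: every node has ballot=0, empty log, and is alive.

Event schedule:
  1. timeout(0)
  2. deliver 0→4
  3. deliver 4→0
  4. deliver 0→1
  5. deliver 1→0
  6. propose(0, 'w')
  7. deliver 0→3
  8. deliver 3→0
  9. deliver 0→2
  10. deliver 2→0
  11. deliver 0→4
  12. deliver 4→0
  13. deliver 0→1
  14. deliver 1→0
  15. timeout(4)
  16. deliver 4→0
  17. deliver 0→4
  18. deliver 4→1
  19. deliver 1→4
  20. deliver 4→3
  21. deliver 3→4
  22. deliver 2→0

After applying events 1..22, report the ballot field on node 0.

14

step 1 timeout(0): 0={cand,b=5,log=-}
step 2 deliver 0→4: 4={foll,b=5,log=-}
step 3 deliver 4→0: —
step 4 deliver 0→1: 1={foll,b=5,log=-}
step 5 deliver 1→0: 0={lead,b=5,log=-}
step 6 propose(0,'w'): —
step 7 deliver 0→3: 3={foll,b=5,log=-}
step 8 deliver 3→0: —
step 9 deliver 0→2: 2={foll,b=5,log=-}
step 10 deliver 2→0: —
step 11 deliver 0→4: 4={foll,b=5,log=w}
step 12 deliver 4→0: —
step 13 deliver 0→1: 1={foll,b=5,log=w}
step 14 deliver 1→0: 0={lead,b=5,log=w}
step 15 timeout(4): 4={cand,b=14,log=w}
step 16 deliver 4→0: 0={foll,b=14,log=w}
step 17 deliver 0→4: —
step 18 deliver 4→1: 1={foll,b=14,log=w}
step 19 deliver 1→4: 4={lead,b=14,log=w}
step 20 deliver 4→3: 3={foll,b=14,log=-}
step 21 deliver 3→4: —
step 22 deliver 2→0: —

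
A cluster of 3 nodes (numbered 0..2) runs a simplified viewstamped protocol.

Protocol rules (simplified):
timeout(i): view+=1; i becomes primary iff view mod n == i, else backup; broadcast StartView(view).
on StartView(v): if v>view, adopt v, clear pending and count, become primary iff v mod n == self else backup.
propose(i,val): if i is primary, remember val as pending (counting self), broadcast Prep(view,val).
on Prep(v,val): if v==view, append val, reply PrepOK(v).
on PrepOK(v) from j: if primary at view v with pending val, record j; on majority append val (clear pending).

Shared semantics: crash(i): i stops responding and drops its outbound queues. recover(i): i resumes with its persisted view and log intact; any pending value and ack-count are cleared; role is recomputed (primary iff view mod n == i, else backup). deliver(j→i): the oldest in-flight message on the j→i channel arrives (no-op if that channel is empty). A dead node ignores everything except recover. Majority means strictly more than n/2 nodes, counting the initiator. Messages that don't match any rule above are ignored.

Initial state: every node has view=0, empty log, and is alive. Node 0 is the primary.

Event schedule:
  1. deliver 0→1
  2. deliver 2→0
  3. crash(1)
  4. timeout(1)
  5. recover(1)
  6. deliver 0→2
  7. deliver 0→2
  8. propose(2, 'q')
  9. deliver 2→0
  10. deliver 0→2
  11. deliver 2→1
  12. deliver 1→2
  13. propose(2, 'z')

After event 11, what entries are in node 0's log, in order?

1. deliver 0→1:  nop
2. deliver 2→0:  nop
3. crash(1):  <1:✗back v0 ->
4. timeout(1):  nop
5. recover(1):  <1:back v0 ->
6. deliver 0→2:  nop
7. deliver 0→2:  nop
8. propose(2,'q'):  nop
9. deliver 2→0:  nop
10. deliver 0→2:  nop
11. deliver 2→1:  nop

empty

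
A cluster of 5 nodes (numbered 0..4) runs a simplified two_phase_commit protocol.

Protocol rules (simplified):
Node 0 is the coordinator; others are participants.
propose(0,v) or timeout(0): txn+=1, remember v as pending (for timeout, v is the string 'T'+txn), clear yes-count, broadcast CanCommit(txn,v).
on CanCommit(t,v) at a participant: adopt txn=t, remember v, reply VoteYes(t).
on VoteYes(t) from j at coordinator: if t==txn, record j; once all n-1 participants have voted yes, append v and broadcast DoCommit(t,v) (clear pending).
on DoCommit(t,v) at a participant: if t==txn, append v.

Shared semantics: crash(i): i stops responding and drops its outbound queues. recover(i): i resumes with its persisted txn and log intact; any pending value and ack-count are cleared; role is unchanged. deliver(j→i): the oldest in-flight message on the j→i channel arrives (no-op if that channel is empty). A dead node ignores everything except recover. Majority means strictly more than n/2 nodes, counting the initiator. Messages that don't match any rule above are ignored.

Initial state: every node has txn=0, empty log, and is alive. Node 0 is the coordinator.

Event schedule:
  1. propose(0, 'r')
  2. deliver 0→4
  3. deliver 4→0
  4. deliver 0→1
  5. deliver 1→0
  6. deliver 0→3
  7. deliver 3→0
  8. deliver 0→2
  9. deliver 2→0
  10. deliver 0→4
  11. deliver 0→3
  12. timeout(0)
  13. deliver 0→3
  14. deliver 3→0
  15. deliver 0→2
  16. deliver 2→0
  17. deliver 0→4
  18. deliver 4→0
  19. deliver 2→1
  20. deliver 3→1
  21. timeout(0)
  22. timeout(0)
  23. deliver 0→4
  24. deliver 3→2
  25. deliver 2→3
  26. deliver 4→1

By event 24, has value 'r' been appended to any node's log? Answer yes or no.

yes

[1] propose(0,'r') → N0(coor t1 [-])
[2] deliver 0→4 → N4(part t1 [-])
[3] deliver 4→0 → ∅
[4] deliver 0→1 → N1(part t1 [-])
[5] deliver 1→0 → ∅
[6] deliver 0→3 → N3(part t1 [-])
[7] deliver 3→0 → ∅
[8] deliver 0→2 → N2(part t1 [-])
[9] deliver 2→0 → N0(coor t1 [r])
[10] deliver 0→4 → N4(part t1 [r])
[11] deliver 0→3 → N3(part t1 [r])
[12] timeout(0) → N0(coor t2 [r])
[13] deliver 0→3 → N3(part t2 [r])
[14] deliver 3→0 → ∅
[15] deliver 0→2 → N2(part t1 [r])
[16] deliver 2→0 → ∅
[17] deliver 0→4 → N4(part t2 [r])
[18] deliver 4→0 → ∅
[19] deliver 2→1 → ∅
[20] deliver 3→1 → ∅
[21] timeout(0) → N0(coor t3 [r])
[22] timeout(0) → N0(coor t4 [r])
[23] deliver 0→4 → N4(part t3 [r])
[24] deliver 3→2 → ∅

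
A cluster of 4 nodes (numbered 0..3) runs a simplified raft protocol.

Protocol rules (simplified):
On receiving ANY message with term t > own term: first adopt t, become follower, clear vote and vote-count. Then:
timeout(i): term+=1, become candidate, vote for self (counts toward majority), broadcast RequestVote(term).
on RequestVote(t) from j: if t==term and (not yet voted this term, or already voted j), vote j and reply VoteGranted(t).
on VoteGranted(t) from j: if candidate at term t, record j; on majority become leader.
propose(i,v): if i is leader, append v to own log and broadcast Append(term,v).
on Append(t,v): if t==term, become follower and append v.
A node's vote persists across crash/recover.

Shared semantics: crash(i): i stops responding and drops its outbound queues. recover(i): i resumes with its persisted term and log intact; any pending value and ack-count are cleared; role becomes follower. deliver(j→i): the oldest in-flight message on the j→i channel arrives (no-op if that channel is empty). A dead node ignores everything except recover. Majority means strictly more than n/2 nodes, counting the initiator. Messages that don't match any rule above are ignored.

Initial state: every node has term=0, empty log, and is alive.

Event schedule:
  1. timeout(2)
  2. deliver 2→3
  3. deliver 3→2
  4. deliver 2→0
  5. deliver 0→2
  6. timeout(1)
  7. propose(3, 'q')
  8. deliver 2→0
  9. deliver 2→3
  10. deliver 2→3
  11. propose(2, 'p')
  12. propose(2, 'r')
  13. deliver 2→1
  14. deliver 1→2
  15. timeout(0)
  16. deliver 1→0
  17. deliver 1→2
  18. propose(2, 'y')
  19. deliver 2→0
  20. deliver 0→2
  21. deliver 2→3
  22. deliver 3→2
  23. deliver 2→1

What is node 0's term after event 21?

[1] timeout(2) → N2(cand t1 [-])
[2] deliver 2→3 → N3(foll t1 [-])
[3] deliver 3→2 → ∅
[4] deliver 2→0 → N0(foll t1 [-])
[5] deliver 0→2 → N2(lead t1 [-])
[6] timeout(1) → N1(cand t1 [-])
[7] propose(3,'q') → ∅
[8] deliver 2→0 → ∅
[9] deliver 2→3 → ∅
[10] deliver 2→3 → ∅
[11] propose(2,'p') → N2(lead t1 [p])
[12] propose(2,'r') → N2(lead t1 [p,r])
[13] deliver 2→1 → ∅
[14] deliver 1→2 → ∅
[15] timeout(0) → N0(cand t2 [-])
[16] deliver 1→0 → ∅
[17] deliver 1→2 → ∅
[18] propose(2,'y') → N2(lead t1 [p,r,y])
[19] deliver 2→0 → ∅
[20] deliver 0→2 → N2(foll t2 [p,r,y])
[21] deliver 2→3 → N3(foll t1 [p])

2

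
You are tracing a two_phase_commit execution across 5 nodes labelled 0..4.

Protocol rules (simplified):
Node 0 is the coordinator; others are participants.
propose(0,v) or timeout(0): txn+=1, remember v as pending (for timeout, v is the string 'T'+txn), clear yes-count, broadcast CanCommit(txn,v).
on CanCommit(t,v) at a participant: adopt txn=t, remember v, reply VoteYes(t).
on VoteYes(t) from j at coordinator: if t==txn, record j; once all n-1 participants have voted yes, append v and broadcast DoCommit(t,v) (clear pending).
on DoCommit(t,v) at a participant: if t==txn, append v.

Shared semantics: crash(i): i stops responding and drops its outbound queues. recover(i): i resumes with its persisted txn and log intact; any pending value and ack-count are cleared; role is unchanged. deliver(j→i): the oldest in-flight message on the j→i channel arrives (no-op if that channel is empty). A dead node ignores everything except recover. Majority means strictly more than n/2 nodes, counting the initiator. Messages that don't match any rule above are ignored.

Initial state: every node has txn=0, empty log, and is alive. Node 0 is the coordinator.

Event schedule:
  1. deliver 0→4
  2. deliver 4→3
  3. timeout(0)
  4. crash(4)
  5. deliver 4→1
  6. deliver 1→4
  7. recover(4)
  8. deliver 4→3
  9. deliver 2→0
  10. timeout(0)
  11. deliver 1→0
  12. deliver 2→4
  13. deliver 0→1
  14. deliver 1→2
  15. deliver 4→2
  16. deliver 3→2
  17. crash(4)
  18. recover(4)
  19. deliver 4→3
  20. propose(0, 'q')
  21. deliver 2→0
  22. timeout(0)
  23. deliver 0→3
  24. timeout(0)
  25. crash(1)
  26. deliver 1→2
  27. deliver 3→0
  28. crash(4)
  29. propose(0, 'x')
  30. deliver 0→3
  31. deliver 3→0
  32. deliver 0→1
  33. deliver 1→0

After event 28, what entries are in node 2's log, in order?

empty

1. deliver 0→4:  nop
2. deliver 4→3:  nop
3. timeout(0):  <0:coor t1 ->
4. crash(4):  <4:✗part t0 ->
5. deliver 4→1:  nop
6. deliver 1→4:  nop
7. recover(4):  <4:part t0 ->
8. deliver 4→3:  nop
9. deliver 2→0:  nop
10. timeout(0):  <0:coor t2 ->
11. deliver 1→0:  nop
12. deliver 2→4:  nop
13. deliver 0→1:  <1:part t1 ->
14. deliver 1→2:  nop
15. deliver 4→2:  nop
16. deliver 3→2:  nop
17. crash(4):  <4:✗part t0 ->
18. recover(4):  <4:part t0 ->
19. deliver 4→3:  nop
20. propose(0,'q'):  <0:coor t3 ->
21. deliver 2→0:  nop
22. timeout(0):  <0:coor t4 ->
23. deliver 0→3:  <3:part t1 ->
24. timeout(0):  <0:coor t5 ->
25. crash(1):  <1:✗part t1 ->
26. deliver 1→2:  nop
27. deliver 3→0:  nop
28. crash(4):  <4:✗part t0 ->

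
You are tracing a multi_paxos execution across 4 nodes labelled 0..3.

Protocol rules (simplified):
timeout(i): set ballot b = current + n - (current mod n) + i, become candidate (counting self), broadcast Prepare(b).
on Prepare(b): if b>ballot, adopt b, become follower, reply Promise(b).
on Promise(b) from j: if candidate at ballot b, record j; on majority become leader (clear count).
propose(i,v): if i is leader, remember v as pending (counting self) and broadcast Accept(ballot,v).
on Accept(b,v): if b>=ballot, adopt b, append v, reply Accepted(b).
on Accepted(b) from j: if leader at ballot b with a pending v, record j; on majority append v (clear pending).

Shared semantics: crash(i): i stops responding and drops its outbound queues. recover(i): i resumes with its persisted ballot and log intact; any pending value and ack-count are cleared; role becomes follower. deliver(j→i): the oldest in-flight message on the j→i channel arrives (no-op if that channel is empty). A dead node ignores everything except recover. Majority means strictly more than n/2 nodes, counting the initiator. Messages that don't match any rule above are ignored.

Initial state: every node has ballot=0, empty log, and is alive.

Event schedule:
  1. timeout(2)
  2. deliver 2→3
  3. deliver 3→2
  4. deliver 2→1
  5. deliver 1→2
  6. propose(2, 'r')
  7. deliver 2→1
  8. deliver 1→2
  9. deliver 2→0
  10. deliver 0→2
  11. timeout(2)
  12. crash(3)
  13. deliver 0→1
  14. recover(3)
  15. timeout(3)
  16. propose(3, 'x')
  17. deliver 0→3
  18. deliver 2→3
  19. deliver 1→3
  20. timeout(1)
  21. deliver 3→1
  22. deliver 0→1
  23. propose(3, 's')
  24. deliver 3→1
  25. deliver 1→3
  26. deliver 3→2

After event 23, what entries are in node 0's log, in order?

step 1 timeout(2): 2={cand,b=6,log=-}
step 2 deliver 2→3: 3={foll,b=6,log=-}
step 3 deliver 3→2: —
step 4 deliver 2→1: 1={foll,b=6,log=-}
step 5 deliver 1→2: 2={lead,b=6,log=-}
step 6 propose(2,'r'): —
step 7 deliver 2→1: 1={foll,b=6,log=r}
step 8 deliver 1→2: —
step 9 deliver 2→0: 0={foll,b=6,log=-}
step 10 deliver 0→2: —
step 11 timeout(2): 2={cand,b=10,log=-}
step 12 crash(3): 3={✗foll,b=6,log=-}
step 13 deliver 0→1: —
step 14 recover(3): 3={foll,b=6,log=-}
step 15 timeout(3): 3={cand,b=11,log=-}
step 16 propose(3,'x'): —
step 17 deliver 0→3: —
step 18 deliver 2→3: —
step 19 deliver 1→3: —
step 20 timeout(1): 1={cand,b=9,log=r}
step 21 deliver 3→1: 1={foll,b=11,log=r}
step 22 deliver 0→1: —
step 23 propose(3,'s'): —

empty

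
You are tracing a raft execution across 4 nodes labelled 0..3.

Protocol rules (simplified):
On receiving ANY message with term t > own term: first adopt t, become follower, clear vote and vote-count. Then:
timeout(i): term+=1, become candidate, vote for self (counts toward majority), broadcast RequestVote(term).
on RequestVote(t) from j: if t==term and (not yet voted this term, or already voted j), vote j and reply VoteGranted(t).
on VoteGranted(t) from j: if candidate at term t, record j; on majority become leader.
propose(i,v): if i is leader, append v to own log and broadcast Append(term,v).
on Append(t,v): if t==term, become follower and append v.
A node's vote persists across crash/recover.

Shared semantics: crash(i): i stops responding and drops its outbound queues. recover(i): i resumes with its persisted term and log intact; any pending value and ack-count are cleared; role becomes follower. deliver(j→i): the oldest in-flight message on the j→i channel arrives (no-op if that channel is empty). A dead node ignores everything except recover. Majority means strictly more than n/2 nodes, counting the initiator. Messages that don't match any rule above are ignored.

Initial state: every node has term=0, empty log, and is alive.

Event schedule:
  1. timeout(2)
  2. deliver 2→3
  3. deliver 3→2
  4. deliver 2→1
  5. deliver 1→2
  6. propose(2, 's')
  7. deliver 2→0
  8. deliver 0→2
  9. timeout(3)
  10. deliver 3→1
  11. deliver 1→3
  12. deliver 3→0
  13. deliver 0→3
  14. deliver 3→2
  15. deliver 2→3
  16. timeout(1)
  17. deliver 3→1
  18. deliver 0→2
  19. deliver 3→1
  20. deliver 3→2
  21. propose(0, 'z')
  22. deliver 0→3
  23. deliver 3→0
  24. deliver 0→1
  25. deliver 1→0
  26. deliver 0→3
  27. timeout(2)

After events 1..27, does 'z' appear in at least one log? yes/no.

after 1 — timeout(2): n2:cand/t1/[-]
after 2 — deliver 2→3: n3:foll/t1/[-]
after 3 — deliver 3→2: ·
after 4 — deliver 2→1: n1:foll/t1/[-]
after 5 — deliver 1→2: n2:lead/t1/[-]
after 6 — propose(2,'s'): n2:lead/t1/[s]
after 7 — deliver 2→0: n0:foll/t1/[-]
after 8 — deliver 0→2: ·
after 9 — timeout(3): n3:cand/t2/[-]
after 10 — deliver 3→1: n1:foll/t2/[-]
after 11 — deliver 1→3: ·
after 12 — deliver 3→0: n0:foll/t2/[-]
after 13 — deliver 0→3: n3:lead/t2/[-]
after 14 — deliver 3→2: n2:foll/t2/[s]
after 15 — deliver 2→3: ·
after 16 — timeout(1): n1:cand/t3/[-]
after 17 — deliver 3→1: ·
after 18 — deliver 0→2: ·
after 19 — deliver 3→1: ·
after 20 — deliver 3→2: ·
after 21 — propose(0,'z'): ·
after 22 — deliver 0→3: ·
after 23 — deliver 3→0: ·
after 24 — deliver 0→1: ·
after 25 — deliver 1→0: n0:foll/t3/[-]
after 26 — deliver 0→3: ·
after 27 — timeout(2): n2:cand/t3/[s]

no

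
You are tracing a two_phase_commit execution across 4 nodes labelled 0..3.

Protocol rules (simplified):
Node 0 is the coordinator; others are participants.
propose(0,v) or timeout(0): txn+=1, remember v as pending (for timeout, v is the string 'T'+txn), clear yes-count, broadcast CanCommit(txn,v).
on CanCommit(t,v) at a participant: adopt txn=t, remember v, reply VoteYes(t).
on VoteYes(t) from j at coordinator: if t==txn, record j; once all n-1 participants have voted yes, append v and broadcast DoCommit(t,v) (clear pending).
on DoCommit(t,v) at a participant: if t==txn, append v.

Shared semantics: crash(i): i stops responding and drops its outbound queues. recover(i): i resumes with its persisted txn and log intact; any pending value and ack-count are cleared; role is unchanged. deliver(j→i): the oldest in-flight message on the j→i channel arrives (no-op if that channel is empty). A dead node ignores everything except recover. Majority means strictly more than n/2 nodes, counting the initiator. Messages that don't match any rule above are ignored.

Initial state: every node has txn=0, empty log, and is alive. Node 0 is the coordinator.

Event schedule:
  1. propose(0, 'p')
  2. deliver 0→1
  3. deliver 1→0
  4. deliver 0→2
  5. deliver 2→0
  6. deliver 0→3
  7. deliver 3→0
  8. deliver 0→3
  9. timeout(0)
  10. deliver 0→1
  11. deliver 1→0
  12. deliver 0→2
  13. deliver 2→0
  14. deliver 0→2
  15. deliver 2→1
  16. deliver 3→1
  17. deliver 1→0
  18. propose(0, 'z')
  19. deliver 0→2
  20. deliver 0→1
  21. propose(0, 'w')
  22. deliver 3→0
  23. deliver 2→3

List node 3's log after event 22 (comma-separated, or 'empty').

p

e1 propose(0,'p'): 0[coor,t=1,-]
e2 deliver 0→1: 1[part,t=1,-]
e3 deliver 1→0: ·
e4 deliver 0→2: 2[part,t=1,-]
e5 deliver 2→0: ·
e6 deliver 0→3: 3[part,t=1,-]
e7 deliver 3→0: 0[coor,t=1,p]
e8 deliver 0→3: 3[part,t=1,p]
e9 timeout(0): 0[coor,t=2,p]
e10 deliver 0→1: 1[part,t=1,p]
e11 deliver 1→0: ·
e12 deliver 0→2: 2[part,t=1,p]
e13 deliver 2→0: ·
e14 deliver 0→2: 2[part,t=2,p]
e15 deliver 2→1: ·
e16 deliver 3→1: ·
e17 deliver 1→0: ·
e18 propose(0,'z'): 0[coor,t=3,p]
e19 deliver 0→2: 2[part,t=3,p]
e20 deliver 0→1: 1[part,t=2,p]
e21 propose(0,'w'): 0[coor,t=4,p]
e22 deliver 3→0: ·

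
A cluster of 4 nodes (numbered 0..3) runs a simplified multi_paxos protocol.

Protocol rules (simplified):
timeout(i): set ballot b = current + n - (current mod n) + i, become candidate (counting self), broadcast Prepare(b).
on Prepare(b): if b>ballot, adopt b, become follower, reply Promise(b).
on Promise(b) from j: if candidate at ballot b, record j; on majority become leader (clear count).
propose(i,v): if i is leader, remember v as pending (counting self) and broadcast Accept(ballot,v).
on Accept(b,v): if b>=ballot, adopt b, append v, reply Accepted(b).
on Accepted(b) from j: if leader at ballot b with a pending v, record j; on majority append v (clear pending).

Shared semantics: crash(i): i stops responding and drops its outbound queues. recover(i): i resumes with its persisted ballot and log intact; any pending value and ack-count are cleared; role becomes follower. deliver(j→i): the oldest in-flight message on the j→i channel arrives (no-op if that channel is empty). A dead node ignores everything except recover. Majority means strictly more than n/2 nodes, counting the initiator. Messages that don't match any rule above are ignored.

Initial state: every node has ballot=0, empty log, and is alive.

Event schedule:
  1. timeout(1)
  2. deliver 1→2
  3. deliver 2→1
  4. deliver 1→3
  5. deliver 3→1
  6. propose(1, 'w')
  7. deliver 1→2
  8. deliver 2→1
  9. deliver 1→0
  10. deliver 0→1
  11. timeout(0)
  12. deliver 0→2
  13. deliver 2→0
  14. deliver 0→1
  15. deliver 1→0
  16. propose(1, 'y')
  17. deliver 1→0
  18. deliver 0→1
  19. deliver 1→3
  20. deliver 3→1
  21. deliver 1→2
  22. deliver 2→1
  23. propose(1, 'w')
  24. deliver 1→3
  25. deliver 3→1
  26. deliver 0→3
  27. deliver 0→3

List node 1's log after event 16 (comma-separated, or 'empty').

empty

after 1 — timeout(1): n1:cand/b5/[-]
after 2 — deliver 1→2: n2:foll/b5/[-]
after 3 — deliver 2→1: ·
after 4 — deliver 1→3: n3:foll/b5/[-]
after 5 — deliver 3→1: n1:lead/b5/[-]
after 6 — propose(1,'w'): ·
after 7 — deliver 1→2: n2:foll/b5/[w]
after 8 — deliver 2→1: ·
after 9 — deliver 1→0: n0:foll/b5/[-]
after 10 — deliver 0→1: ·
after 11 — timeout(0): n0:cand/b8/[-]
after 12 — deliver 0→2: n2:foll/b8/[w]
after 13 — deliver 2→0: ·
after 14 — deliver 0→1: n1:foll/b8/[-]
after 15 — deliver 1→0: ·
after 16 — propose(1,'y'): ·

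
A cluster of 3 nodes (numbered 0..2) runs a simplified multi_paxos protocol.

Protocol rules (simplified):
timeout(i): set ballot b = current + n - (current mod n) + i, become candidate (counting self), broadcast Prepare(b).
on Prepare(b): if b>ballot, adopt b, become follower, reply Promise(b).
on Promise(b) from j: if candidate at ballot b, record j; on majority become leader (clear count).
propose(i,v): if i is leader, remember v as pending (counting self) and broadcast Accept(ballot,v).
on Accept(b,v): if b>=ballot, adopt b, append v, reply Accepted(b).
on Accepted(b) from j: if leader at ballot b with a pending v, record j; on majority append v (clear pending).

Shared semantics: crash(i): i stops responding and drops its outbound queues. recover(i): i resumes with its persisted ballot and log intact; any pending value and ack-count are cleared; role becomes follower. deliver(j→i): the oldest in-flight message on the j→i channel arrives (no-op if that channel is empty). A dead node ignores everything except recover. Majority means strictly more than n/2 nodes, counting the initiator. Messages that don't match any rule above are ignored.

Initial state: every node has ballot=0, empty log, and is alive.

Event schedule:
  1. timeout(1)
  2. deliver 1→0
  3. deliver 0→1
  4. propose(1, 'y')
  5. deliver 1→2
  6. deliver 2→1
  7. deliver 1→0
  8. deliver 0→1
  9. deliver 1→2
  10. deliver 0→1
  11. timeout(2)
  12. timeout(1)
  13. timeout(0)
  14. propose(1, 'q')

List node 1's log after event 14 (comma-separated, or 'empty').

y

e1 timeout(1): 1[cand,b=4,-]
e2 deliver 1→0: 0[foll,b=4,-]
e3 deliver 0→1: 1[lead,b=4,-]
e4 propose(1,'y'): ·
e5 deliver 1→2: 2[foll,b=4,-]
e6 deliver 2→1: ·
e7 deliver 1→0: 0[foll,b=4,y]
e8 deliver 0→1: 1[lead,b=4,y]
e9 deliver 1→2: 2[foll,b=4,y]
e10 deliver 0→1: ·
e11 timeout(2): 2[cand,b=8,y]
e12 timeout(1): 1[cand,b=7,y]
e13 timeout(0): 0[cand,b=6,y]
e14 propose(1,'q'): ·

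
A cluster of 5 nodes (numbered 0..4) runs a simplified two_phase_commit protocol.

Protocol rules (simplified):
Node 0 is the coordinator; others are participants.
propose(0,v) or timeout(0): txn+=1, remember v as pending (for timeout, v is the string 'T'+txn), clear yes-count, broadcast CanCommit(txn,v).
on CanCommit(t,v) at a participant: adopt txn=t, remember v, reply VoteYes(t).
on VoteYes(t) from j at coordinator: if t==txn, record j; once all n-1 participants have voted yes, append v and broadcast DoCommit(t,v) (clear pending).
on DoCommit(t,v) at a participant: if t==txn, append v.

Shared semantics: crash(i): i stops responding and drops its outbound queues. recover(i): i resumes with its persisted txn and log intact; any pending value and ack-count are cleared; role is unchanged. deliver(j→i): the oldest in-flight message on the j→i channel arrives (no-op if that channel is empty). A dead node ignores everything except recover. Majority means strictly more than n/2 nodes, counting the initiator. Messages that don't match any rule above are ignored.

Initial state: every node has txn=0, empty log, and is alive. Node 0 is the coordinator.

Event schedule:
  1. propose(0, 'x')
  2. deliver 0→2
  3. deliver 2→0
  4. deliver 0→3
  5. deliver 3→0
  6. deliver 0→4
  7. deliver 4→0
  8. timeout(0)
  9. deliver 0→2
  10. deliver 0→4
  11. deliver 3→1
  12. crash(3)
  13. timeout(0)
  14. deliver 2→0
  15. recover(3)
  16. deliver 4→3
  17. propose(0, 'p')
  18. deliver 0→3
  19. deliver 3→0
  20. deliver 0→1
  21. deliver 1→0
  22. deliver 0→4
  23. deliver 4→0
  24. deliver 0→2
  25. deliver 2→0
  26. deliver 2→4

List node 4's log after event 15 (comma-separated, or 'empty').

empty

after 1 — propose(0,'x'): n0:coor/t1/[-]
after 2 — deliver 0→2: n2:part/t1/[-]
after 3 — deliver 2→0: ·
after 4 — deliver 0→3: n3:part/t1/[-]
after 5 — deliver 3→0: ·
after 6 — deliver 0→4: n4:part/t1/[-]
after 7 — deliver 4→0: ·
after 8 — timeout(0): n0:coor/t2/[-]
after 9 — deliver 0→2: n2:part/t2/[-]
after 10 — deliver 0→4: n4:part/t2/[-]
after 11 — deliver 3→1: ·
after 12 — crash(3): n3:✗part/t1/[-]
after 13 — timeout(0): n0:coor/t3/[-]
after 14 — deliver 2→0: ·
after 15 — recover(3): n3:part/t1/[-]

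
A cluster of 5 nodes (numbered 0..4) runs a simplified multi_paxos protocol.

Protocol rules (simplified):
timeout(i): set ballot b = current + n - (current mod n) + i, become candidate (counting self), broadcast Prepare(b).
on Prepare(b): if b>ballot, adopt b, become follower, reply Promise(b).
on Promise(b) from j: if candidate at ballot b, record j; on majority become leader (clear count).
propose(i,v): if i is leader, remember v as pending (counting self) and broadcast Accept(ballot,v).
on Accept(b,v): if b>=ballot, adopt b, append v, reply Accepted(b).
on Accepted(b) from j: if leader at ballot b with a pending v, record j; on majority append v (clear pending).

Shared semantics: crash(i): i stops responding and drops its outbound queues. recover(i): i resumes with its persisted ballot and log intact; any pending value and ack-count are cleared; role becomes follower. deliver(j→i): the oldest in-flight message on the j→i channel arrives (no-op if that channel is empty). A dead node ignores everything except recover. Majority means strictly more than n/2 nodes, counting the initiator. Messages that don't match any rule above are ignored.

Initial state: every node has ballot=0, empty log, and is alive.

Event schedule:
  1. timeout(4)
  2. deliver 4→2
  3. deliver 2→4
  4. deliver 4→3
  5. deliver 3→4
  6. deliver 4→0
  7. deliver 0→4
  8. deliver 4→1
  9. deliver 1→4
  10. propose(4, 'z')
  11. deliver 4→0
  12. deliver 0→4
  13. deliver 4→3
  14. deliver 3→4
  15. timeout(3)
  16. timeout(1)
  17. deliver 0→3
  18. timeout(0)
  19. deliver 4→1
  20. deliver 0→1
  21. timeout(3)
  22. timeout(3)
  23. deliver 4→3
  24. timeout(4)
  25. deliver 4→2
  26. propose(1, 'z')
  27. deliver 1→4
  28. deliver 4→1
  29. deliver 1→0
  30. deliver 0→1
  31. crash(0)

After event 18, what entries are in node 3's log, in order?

z

1. timeout(4):  <4:cand b9 ->
2. deliver 4→2:  <2:foll b9 ->
3. deliver 2→4:  nop
4. deliver 4→3:  <3:foll b9 ->
5. deliver 3→4:  <4:lead b9 ->
6. deliver 4→0:  <0:foll b9 ->
7. deliver 0→4:  nop
8. deliver 4→1:  <1:foll b9 ->
9. deliver 1→4:  nop
10. propose(4,'z'):  nop
11. deliver 4→0:  <0:foll b9 z>
12. deliver 0→4:  nop
13. deliver 4→3:  <3:foll b9 z>
14. deliver 3→4:  <4:lead b9 z>
15. timeout(3):  <3:cand b13 z>
16. timeout(1):  <1:cand b11 ->
17. deliver 0→3:  nop
18. timeout(0):  <0:cand b10 z>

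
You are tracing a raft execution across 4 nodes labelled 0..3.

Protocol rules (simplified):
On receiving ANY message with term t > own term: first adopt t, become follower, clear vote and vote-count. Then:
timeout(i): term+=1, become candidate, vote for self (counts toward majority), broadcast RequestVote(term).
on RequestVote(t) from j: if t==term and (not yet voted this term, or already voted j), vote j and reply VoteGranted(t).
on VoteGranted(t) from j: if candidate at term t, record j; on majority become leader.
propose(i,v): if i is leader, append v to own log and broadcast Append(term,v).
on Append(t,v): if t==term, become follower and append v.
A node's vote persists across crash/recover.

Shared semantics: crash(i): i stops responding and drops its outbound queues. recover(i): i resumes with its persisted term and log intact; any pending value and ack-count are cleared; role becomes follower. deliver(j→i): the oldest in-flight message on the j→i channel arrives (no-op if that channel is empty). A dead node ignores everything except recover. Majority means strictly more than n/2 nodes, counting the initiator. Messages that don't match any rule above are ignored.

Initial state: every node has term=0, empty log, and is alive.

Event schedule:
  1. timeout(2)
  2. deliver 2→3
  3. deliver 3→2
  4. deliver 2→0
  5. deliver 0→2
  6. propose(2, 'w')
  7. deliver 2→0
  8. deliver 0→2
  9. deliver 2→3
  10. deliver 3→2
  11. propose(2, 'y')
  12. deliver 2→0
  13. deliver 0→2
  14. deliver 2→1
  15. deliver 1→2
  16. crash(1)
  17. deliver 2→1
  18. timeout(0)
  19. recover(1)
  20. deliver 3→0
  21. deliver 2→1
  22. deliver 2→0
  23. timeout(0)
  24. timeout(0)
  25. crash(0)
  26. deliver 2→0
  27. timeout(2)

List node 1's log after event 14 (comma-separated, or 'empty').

[1] timeout(2) → N2(cand t1 [-])
[2] deliver 2→3 → N3(foll t1 [-])
[3] deliver 3→2 → ∅
[4] deliver 2→0 → N0(foll t1 [-])
[5] deliver 0→2 → N2(lead t1 [-])
[6] propose(2,'w') → N2(lead t1 [w])
[7] deliver 2→0 → N0(foll t1 [w])
[8] deliver 0→2 → ∅
[9] deliver 2→3 → N3(foll t1 [w])
[10] deliver 3→2 → ∅
[11] propose(2,'y') → N2(lead t1 [w,y])
[12] deliver 2→0 → N0(foll t1 [w,y])
[13] deliver 0→2 → ∅
[14] deliver 2→1 → N1(foll t1 [-])

empty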